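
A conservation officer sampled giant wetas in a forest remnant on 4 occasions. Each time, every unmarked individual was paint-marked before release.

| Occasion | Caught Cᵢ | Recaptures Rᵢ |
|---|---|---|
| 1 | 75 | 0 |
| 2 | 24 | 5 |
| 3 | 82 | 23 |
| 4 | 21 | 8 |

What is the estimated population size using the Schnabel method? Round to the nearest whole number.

Marked at large before each occasion: Mᵢ = Σⱼ<ᵢ (Cⱼ − Rⱼ) → M1=0, M2=75, M3=94, M4=153
Σ MᵢCᵢ = 0·75 + 75·24 + 94·82 + 153·21 = 0 + 1800 + 7708 + 3213 = 12721
Σ Rᵢ = 0 + 5 + 23 + 8 = 36
N̂ = 12721 / 36 ≈ 353.4 → 353

N ≈ 353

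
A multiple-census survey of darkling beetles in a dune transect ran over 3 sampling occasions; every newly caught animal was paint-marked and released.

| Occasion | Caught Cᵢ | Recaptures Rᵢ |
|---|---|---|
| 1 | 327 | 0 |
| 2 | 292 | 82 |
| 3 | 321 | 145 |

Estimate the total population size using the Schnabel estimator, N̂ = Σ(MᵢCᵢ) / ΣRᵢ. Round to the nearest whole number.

Marked at large before each occasion: Mᵢ = Σⱼ<ᵢ (Cⱼ − Rⱼ) → M1=0, M2=327, M3=537
Σ MᵢCᵢ = 0·327 + 327·292 + 537·321 = 0 + 95484 + 172377 = 267861
Σ Rᵢ = 0 + 82 + 145 = 227
N̂ = 267861 / 227 ≈ 1180.0 → 1180

N ≈ 1180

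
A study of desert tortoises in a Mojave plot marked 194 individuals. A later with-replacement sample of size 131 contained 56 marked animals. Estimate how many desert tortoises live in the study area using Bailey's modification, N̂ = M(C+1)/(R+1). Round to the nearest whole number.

N̂ = 194·(131+1)/(56+1) = 194·132/57 = 25608/57 ≈ 449.3 → 449

N ≈ 449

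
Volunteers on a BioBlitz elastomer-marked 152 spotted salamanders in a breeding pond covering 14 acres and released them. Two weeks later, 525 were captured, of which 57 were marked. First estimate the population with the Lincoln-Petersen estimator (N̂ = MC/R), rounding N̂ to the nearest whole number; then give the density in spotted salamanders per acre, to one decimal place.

density ≈ 100.0 spotted salamanders per acre

N̂ = 152·525/57 = 79800/57 = 1400
Density = N̂ / area = 1400 / 14 = 100.0 per acre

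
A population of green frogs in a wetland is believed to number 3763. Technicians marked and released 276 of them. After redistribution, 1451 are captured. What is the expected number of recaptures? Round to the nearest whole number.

expected recaptures ≈ 106

Expected recaptures E[R] = M·C / N.
E[R] = 276 × 1451 / 3763 = 400476 / 3763 ≈ 106.4 → 106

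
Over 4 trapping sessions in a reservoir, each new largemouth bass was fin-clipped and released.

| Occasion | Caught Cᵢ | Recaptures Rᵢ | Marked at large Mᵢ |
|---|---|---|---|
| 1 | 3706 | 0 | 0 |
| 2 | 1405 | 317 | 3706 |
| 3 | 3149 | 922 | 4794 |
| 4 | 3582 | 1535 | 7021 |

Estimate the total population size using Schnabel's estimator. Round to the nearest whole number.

Σ MᵢCᵢ = 0·3706 + 3706·1405 + 4794·3149 + 7021·3582 = 0 + 5206930 + 15096306 + 25149222 = 45452458
Σ Rᵢ = 0 + 317 + 922 + 1535 = 2774
N̂ = 45452458 / 2774 ≈ 16385.2 → 16385

N ≈ 16,385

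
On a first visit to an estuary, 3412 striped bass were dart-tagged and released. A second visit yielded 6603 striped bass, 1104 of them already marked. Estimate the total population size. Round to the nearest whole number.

N = (3412 × 6603) / 1104 = 22529436 / 1104 ≈ 20407.1 → 20407

N ≈ 20,407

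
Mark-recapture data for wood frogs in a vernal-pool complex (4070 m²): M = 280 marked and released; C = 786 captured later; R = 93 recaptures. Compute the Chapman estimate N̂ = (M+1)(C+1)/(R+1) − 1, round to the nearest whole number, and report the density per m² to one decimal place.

N̂ = 281·787/94 − 1 = 221147/94 − 1 ≈ 2351.6 → 2352
Density = N̂ / area = 2352 / 4070 ≈ 0.58 → 0.6 per m²

density ≈ 0.6 wood frogs per m²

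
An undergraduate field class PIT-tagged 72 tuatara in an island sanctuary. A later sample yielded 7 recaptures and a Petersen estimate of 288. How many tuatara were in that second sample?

C = 28

From N = M·C/R: C = N·R / M = 288·7 / 72 = 2016 / 72 = 28.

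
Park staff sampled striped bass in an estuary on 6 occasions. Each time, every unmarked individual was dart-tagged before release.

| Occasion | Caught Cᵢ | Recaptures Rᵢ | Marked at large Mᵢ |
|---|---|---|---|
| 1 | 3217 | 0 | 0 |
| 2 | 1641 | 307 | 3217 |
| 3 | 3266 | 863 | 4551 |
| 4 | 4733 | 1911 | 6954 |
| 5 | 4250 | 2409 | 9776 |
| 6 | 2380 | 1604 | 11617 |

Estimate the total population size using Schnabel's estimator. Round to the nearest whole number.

N ≈ 17,233

Σ MᵢCᵢ = 0·3217 + 3217·1641 + 4551·3266 + 6954·4733 + 9776·4250 + 11617·2380 = 0 + 5279097 + 14863566 + 32913282 + 41548000 + 27648460 = 122252405
Σ Rᵢ = 0 + 307 + 863 + 1911 + 2409 + 1604 = 7094
N̂ = 122252405 / 7094 ≈ 17233.2 → 17233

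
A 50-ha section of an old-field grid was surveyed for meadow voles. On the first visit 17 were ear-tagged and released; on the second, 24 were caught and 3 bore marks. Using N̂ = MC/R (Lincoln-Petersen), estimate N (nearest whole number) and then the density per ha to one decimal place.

N̂ = 17·24/3 = 408/3 = 136
Density = N̂ / area = 136 / 50 ≈ 2.72 → 2.7 per ha

density ≈ 2.7 meadow voles per ha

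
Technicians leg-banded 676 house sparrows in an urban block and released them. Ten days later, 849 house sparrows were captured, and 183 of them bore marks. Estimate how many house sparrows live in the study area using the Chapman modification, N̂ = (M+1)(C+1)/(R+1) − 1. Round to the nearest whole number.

N̂ = (676+1)(849+1)/(183+1) − 1 = 677·850/184 − 1
= 575450/184 − 1 ≈ 3127.4 − 1 ≈ 3126.4 → 3126

N ≈ 3126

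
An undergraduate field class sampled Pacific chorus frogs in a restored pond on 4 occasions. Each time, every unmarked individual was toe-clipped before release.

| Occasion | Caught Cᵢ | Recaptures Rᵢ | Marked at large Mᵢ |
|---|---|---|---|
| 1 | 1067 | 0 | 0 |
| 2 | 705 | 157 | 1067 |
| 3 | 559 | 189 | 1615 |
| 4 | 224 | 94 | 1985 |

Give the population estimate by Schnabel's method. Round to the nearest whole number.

N ≈ 4772

Σ MᵢCᵢ = 0·1067 + 1067·705 + 1615·559 + 1985·224 = 0 + 752235 + 902785 + 444640 = 2099660
Σ Rᵢ = 0 + 157 + 189 + 94 = 440
N̂ = 2099660 / 440 ≈ 4772.0 → 4772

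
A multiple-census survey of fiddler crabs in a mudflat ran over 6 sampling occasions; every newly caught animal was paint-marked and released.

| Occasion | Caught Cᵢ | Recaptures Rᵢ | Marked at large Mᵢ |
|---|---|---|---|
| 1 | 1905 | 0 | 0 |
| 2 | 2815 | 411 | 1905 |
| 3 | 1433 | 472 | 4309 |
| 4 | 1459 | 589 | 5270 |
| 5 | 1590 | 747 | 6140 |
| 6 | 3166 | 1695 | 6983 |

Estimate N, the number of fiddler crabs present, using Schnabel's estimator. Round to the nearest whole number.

N ≈ 13,055

Σ MᵢCᵢ = 0·1905 + 1905·2815 + 4309·1433 + 5270·1459 + 6140·1590 + 6983·3166 = 0 + 5362575 + 6174797 + 7688930 + 9762600 + 22108178 = 51097080
Σ Rᵢ = 0 + 411 + 472 + 589 + 747 + 1695 = 3914
N̂ = 51097080 / 3914 ≈ 13055.0 → 13055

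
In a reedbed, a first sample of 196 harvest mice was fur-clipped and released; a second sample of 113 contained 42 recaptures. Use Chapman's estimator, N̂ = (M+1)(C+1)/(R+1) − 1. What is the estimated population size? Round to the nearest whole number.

N̂ = (196+1)(113+1)/(42+1) − 1 = 197·114/43 − 1
= 22458/43 − 1 ≈ 522.3 − 1 ≈ 521.3 → 521

N ≈ 521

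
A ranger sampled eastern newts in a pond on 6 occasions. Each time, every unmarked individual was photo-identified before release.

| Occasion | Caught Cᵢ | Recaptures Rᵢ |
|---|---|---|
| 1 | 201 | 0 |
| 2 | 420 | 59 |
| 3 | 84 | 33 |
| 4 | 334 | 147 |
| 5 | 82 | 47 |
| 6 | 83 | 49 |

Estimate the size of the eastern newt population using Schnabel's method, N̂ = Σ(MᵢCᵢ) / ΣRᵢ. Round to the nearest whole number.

N ≈ 1407

Marked at large before each occasion: Mᵢ = Σⱼ<ᵢ (Cⱼ − Rⱼ) → M1=0, M2=201, M3=562, M4=613, M5=800, M6=835
Σ MᵢCᵢ = 0·201 + 201·420 + 562·84 + 613·334 + 800·82 + 835·83 = 0 + 84420 + 47208 + 204742 + 65600 + 69305 = 471275
Σ Rᵢ = 0 + 59 + 33 + 147 + 47 + 49 = 335
N̂ = 471275 / 335 ≈ 1406.8 → 1407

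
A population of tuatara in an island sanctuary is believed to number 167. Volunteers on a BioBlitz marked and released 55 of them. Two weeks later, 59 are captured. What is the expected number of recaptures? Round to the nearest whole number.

The marked fraction of the population is 55/167, so in a sample of 59 expect C·(M/N) marked.
E[R] = 55 × 59 / 167 = 3245 / 167 ≈ 19.4 → 19

expected recaptures ≈ 19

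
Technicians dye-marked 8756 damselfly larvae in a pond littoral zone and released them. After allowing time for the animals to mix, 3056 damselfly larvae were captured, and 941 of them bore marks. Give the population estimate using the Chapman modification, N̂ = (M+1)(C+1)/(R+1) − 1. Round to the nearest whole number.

N ≈ 28,417

N̂ = (8756+1)(3056+1)/(941+1) − 1 = 8757·3057/942 − 1
= 26770149/942 − 1 ≈ 28418.4 − 1 ≈ 28417.4 → 28417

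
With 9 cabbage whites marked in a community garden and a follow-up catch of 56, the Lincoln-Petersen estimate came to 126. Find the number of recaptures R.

From N = M·C/R: R = M·C / N = 9·56 / 126 = 504 / 126 = 4.

R = 4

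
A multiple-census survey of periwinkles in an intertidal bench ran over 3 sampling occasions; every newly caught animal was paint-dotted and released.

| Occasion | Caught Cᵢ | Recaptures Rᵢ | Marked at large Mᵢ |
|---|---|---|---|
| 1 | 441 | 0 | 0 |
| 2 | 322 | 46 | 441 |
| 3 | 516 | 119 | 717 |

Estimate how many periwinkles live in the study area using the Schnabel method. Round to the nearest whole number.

Σ MᵢCᵢ = 0·441 + 441·322 + 717·516 = 0 + 142002 + 369972 = 511974
Σ Rᵢ = 0 + 46 + 119 = 165
N̂ = 511974 / 165 ≈ 3102.9 → 3103

N ≈ 3103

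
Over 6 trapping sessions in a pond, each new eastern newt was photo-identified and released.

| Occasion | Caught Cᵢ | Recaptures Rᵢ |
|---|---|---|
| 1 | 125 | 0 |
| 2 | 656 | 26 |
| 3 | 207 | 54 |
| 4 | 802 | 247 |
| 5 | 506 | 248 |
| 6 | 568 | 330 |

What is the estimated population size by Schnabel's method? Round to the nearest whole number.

N ≈ 2966

Marked at large before each occasion: Mᵢ = Σⱼ<ᵢ (Cⱼ − Rⱼ) → M1=0, M2=125, M3=755, M4=908, M5=1463, M6=1721
Σ MᵢCᵢ = 0·125 + 125·656 + 755·207 + 908·802 + 1463·506 + 1721·568 = 0 + 82000 + 156285 + 728216 + 740278 + 977528 = 2684307
Σ Rᵢ = 0 + 26 + 54 + 247 + 248 + 330 = 905
N̂ = 2684307 / 905 ≈ 2966.1 → 2966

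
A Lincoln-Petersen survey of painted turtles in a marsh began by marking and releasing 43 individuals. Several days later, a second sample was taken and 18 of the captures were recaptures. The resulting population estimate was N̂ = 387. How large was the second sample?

C = 162

From N = M·C/R: C = N·R / M = 387·18 / 43 = 6966 / 43 = 162.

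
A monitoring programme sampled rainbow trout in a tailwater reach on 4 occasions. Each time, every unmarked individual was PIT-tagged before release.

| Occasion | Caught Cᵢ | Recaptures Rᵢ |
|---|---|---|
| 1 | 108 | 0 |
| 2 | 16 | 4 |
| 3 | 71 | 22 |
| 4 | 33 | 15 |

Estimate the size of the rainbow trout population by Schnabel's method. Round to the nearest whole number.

Marked at large before each occasion: Mᵢ = Σⱼ<ᵢ (Cⱼ − Rⱼ) → M1=0, M2=108, M3=120, M4=169
Σ MᵢCᵢ = 0·108 + 108·16 + 120·71 + 169·33 = 0 + 1728 + 8520 + 5577 = 15825
Σ Rᵢ = 0 + 4 + 22 + 15 = 41
N̂ = 15825 / 41 ≈ 386.0 → 386

N ≈ 386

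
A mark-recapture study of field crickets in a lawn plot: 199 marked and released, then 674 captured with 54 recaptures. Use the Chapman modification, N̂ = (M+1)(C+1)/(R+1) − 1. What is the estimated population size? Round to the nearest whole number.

N ≈ 2454

N̂ = (199+1)(674+1)/(54+1) − 1 = 200·675/55 − 1
= 135000/55 − 1 ≈ 2454.5 − 1 ≈ 2453.5 → 2454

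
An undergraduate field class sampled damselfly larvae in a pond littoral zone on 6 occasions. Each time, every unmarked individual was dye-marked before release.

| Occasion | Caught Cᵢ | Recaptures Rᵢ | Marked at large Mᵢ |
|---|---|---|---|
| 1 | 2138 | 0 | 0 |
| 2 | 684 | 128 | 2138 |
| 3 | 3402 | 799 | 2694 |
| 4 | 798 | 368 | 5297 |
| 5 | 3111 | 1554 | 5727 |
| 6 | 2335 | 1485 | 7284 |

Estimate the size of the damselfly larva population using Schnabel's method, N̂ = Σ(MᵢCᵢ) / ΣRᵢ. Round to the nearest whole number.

Σ MᵢCᵢ = 0·2138 + 2138·684 + 2694·3402 + 5297·798 + 5727·3111 + 7284·2335 = 0 + 1462392 + 9164988 + 4227006 + 17816697 + 17008140 = 49679223
Σ Rᵢ = 0 + 128 + 799 + 368 + 1554 + 1485 = 4334
N̂ = 49679223 / 4334 ≈ 11462.7 → 11463

N ≈ 11,463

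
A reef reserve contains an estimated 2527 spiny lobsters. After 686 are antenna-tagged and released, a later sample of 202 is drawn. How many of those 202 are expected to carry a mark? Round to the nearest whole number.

The marked fraction of the population is 686/2527, so in a sample of 202 expect C·(M/N) marked.
E[R] = 686 × 202 / 2527 = 138572 / 2527 ≈ 54.8 → 55

expected recaptures ≈ 55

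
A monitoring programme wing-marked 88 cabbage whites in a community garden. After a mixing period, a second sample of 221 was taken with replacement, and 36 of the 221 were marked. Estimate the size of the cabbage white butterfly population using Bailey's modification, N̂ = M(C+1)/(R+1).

N̂ = 88·(221+1)/(36+1) = 88·222/37 = 19536/37 = 528

N = 528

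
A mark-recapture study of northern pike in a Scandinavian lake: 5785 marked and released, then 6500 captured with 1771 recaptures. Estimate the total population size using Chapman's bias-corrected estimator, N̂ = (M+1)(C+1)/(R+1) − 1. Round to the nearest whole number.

N̂ = (5785+1)(6500+1)/(1771+1) − 1 = 5786·6501/1772 − 1
= 37614786/1772 − 1 ≈ 21227.3 − 1 ≈ 21226.3 → 21226

N ≈ 21,226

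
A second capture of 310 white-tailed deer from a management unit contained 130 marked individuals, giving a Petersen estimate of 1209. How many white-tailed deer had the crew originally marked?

M = 507

From N = M·C/R: M = N·R / C = 1209·130 / 310 = 157170 / 310 = 507.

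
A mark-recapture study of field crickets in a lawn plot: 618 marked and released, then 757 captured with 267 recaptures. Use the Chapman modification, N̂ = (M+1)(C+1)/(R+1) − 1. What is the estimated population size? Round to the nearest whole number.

N ≈ 1750

N̂ = (618+1)(757+1)/(267+1) − 1 = 619·758/268 − 1
= 469202/268 − 1 ≈ 1750.8 − 1 ≈ 1749.8 → 1750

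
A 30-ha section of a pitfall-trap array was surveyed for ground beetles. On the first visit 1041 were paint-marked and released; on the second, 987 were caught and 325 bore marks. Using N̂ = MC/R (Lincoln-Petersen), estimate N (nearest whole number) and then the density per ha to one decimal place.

density ≈ 105.4 ground beetles per ha

N̂ = 1041·987/325 = 1027467/325 ≈ 3161.4 → 3161
Density = N̂ / area = 3161 / 30 ≈ 105.37 → 105.4 per ha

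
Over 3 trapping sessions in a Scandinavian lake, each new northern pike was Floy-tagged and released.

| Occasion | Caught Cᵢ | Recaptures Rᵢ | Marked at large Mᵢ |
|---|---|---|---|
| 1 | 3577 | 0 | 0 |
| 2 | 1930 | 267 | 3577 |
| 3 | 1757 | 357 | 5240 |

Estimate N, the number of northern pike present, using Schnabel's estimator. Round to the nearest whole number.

Σ MᵢCᵢ = 0·3577 + 3577·1930 + 5240·1757 = 0 + 6903610 + 9206680 = 16110290
Σ Rᵢ = 0 + 267 + 357 = 624
N̂ = 16110290 / 624 ≈ 25817.8 → 25818

N ≈ 25,818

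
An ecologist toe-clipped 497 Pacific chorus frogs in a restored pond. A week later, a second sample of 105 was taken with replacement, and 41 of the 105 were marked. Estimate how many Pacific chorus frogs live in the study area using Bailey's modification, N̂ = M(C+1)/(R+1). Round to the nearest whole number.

N̂ = 497·(105+1)/(41+1) = 497·106/42 = 52682/42 ≈ 1254.3 → 1254

N ≈ 1254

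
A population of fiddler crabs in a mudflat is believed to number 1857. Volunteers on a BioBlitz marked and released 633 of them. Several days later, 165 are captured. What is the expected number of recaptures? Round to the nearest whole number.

expected recaptures ≈ 56

Expected recaptures E[R] = M·C / N.
E[R] = 633 × 165 / 1857 = 104445 / 1857 ≈ 56.2 → 56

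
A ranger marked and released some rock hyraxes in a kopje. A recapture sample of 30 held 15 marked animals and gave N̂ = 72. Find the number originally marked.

From N = M·C/R: M = N·R / C = 72·15 / 30 = 1080 / 30 = 36.

M = 36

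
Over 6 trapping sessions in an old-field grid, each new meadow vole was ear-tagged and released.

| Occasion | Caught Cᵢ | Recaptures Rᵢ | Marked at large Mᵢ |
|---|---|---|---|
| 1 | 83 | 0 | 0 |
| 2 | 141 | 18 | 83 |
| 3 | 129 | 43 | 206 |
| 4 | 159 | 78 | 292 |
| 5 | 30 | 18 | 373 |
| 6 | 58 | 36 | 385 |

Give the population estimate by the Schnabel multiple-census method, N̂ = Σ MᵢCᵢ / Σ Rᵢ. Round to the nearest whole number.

Σ MᵢCᵢ = 0·83 + 83·141 + 206·129 + 292·159 + 373·30 + 385·58 = 0 + 11703 + 26574 + 46428 + 11190 + 22330 = 118225
Σ Rᵢ = 0 + 18 + 43 + 78 + 18 + 36 = 193
N̂ = 118225 / 193 ≈ 612.6 → 613

N ≈ 613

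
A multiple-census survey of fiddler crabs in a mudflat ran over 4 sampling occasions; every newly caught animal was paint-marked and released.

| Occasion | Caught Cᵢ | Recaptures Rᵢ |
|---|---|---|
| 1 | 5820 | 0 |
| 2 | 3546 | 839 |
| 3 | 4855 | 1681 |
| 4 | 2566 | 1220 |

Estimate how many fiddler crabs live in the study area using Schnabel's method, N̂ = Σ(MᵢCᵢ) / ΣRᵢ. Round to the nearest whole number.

Marked at large before each occasion: Mᵢ = Σⱼ<ᵢ (Cⱼ − Rⱼ) → M1=0, M2=5820, M3=8527, M4=11701
Σ MᵢCᵢ = 0·5820 + 5820·3546 + 8527·4855 + 11701·2566 = 0 + 20637720 + 41398585 + 30024766 = 92061071
Σ Rᵢ = 0 + 839 + 1681 + 1220 = 3740
N̂ = 92061071 / 3740 ≈ 24615.3 → 24615

N ≈ 24,615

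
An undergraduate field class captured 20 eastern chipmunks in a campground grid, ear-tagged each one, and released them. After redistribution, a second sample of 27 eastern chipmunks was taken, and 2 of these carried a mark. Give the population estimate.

N = (20 × 27) / 2 = 540 / 2 = 270

N = 270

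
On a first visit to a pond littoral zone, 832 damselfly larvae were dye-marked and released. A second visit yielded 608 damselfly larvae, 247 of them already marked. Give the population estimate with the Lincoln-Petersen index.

N = (832 × 608) / 247 = 505856 / 247 = 2048

N = 2048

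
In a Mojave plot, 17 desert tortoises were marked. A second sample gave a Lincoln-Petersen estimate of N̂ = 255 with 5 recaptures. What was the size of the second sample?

C = 75

From N = M·C/R: C = N·R / M = 255·5 / 17 = 1275 / 17 = 75.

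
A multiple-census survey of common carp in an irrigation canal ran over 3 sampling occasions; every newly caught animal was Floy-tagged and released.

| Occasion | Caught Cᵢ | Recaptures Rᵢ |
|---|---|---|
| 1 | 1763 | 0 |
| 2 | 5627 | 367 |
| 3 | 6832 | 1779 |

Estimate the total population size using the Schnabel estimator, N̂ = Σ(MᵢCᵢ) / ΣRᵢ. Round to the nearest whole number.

Marked at large before each occasion: Mᵢ = Σⱼ<ᵢ (Cⱼ − Rⱼ) → M1=0, M2=1763, M3=7023
Σ MᵢCᵢ = 0·1763 + 1763·5627 + 7023·6832 = 0 + 9920401 + 47981136 = 57901537
Σ Rᵢ = 0 + 367 + 1779 = 2146
N̂ = 57901537 / 2146 ≈ 26981.1 → 26981

N ≈ 26,981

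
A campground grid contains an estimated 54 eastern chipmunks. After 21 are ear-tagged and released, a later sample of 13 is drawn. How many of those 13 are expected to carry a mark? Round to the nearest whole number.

Expected recaptures E[R] = M·C / N.
E[R] = 21 × 13 / 54 = 273 / 54 ≈ 5.1 → 5

expected recaptures ≈ 5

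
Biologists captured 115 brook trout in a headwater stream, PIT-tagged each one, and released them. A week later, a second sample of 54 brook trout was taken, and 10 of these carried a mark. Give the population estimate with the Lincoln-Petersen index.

Lincoln-Petersen assumes M/N = R/C, so N = M·C / R.
N = (115 × 54) / 10 = 6210 / 10 = 621

N = 621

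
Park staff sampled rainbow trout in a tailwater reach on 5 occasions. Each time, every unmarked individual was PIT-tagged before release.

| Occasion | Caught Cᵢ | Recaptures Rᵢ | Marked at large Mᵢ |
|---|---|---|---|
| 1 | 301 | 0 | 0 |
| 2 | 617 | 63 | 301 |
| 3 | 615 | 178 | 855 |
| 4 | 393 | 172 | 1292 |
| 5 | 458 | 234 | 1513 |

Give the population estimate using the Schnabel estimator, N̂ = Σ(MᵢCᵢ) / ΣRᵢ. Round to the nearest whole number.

Σ MᵢCᵢ = 0·301 + 301·617 + 855·615 + 1292·393 + 1513·458 = 0 + 185717 + 525825 + 507756 + 692954 = 1912252
Σ Rᵢ = 0 + 63 + 178 + 172 + 234 = 647
N̂ = 1912252 / 647 ≈ 2955.6 → 2956

N ≈ 2956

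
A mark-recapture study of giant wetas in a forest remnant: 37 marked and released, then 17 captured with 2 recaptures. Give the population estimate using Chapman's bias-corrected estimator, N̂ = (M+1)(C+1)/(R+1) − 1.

N = 227

N̂ = (37+1)(17+1)/(2+1) − 1 = 38·18/3 − 1
= 684/3 − 1 = 228 − 1 = 227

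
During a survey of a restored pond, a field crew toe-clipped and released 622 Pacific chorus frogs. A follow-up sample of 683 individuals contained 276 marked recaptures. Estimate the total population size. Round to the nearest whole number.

N ≈ 1539

N = (622 × 683) / 276 = 424826 / 276 ≈ 1539.2 → 1539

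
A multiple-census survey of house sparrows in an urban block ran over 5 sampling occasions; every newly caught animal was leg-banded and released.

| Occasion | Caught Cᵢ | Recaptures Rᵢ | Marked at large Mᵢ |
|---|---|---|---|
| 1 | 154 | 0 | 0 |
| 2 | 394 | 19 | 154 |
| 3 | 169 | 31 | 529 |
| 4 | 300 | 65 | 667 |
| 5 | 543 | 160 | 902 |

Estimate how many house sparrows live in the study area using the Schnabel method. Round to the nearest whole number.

N ≈ 3054

Σ MᵢCᵢ = 0·154 + 154·394 + 529·169 + 667·300 + 902·543 = 0 + 60676 + 89401 + 200100 + 489786 = 839963
Σ Rᵢ = 0 + 19 + 31 + 65 + 160 = 275
N̂ = 839963 / 275 ≈ 3054.4 → 3054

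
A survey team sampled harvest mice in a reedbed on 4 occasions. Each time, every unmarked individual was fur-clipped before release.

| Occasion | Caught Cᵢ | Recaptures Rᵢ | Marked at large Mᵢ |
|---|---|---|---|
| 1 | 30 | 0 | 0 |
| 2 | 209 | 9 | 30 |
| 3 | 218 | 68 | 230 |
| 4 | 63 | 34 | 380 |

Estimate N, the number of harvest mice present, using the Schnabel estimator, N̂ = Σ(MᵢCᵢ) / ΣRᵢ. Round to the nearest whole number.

Σ MᵢCᵢ = 0·30 + 30·209 + 230·218 + 380·63 = 0 + 6270 + 50140 + 23940 = 80350
Σ Rᵢ = 0 + 9 + 68 + 34 = 111
N̂ = 80350 / 111 ≈ 723.9 → 724

N ≈ 724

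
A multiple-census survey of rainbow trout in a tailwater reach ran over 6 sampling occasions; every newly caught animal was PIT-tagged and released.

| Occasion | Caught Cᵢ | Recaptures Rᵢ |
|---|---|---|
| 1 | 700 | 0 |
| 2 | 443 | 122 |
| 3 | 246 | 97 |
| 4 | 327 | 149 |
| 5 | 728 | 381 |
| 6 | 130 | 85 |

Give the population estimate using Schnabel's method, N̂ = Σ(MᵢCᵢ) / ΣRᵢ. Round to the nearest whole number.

N ≈ 2573

Marked at large before each occasion: Mᵢ = Σⱼ<ᵢ (Cⱼ − Rⱼ) → M1=0, M2=700, M3=1021, M4=1170, M5=1348, M6=1695
Σ MᵢCᵢ = 0·700 + 700·443 + 1021·246 + 1170·327 + 1348·728 + 1695·130 = 0 + 310100 + 251166 + 382590 + 981344 + 220350 = 2145550
Σ Rᵢ = 0 + 122 + 97 + 149 + 381 + 85 = 834
N̂ = 2145550 / 834 ≈ 2572.6 → 2573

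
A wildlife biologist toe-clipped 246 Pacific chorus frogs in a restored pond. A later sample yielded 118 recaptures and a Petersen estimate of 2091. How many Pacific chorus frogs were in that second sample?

From N = M·C/R: C = N·R / M = 2091·118 / 246 = 246738 / 246 = 1003.

C = 1003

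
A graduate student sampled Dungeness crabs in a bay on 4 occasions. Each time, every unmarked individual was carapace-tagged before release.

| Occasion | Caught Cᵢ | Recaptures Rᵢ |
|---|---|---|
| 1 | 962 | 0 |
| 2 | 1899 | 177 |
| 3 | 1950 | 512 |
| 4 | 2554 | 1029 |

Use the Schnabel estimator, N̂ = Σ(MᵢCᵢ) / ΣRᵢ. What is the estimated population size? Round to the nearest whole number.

N ≈ 10,238

Marked at large before each occasion: Mᵢ = Σⱼ<ᵢ (Cⱼ − Rⱼ) → M1=0, M2=962, M3=2684, M4=4122
Σ MᵢCᵢ = 0·962 + 962·1899 + 2684·1950 + 4122·2554 = 0 + 1826838 + 5233800 + 10527588 = 17588226
Σ Rᵢ = 0 + 177 + 512 + 1029 = 1718
N̂ = 17588226 / 1718 ≈ 10237.6 → 10238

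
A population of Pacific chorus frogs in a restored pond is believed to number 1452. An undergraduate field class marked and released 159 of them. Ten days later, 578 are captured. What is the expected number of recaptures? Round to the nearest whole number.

Expected recaptures E[R] = M·C / N.
E[R] = 159 × 578 / 1452 = 91902 / 1452 ≈ 63.3 → 63

expected recaptures ≈ 63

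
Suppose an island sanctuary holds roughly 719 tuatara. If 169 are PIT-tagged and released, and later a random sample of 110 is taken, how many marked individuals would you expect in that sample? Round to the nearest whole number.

expected recaptures ≈ 26

The marked fraction of the population is 169/719, so in a sample of 110 expect C·(M/N) marked.
E[R] = 169 × 110 / 719 = 18590 / 719 ≈ 25.9 → 26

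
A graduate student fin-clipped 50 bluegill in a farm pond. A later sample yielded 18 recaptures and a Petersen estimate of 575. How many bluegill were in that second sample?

From N = M·C/R: C = N·R / M = 575·18 / 50 = 10350 / 50 = 207.

C = 207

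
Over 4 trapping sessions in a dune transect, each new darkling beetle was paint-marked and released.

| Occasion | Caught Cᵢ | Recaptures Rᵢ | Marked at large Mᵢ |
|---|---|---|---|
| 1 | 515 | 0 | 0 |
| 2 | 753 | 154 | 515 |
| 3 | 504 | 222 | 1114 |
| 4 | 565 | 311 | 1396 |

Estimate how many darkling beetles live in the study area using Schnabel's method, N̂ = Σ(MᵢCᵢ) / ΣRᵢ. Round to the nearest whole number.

N ≈ 2530

Σ MᵢCᵢ = 0·515 + 515·753 + 1114·504 + 1396·565 = 0 + 387795 + 561456 + 788740 = 1737991
Σ Rᵢ = 0 + 154 + 222 + 311 = 687
N̂ = 1737991 / 687 ≈ 2529.8 → 2530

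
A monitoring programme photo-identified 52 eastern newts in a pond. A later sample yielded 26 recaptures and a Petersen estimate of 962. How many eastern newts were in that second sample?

C = 481

From N = M·C/R: C = N·R / M = 962·26 / 52 = 25012 / 52 = 481.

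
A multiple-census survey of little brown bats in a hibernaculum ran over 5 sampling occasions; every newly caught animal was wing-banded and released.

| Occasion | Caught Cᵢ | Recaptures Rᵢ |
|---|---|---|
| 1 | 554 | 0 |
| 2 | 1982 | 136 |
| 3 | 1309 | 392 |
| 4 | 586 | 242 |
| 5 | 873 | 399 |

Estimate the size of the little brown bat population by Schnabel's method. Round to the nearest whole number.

Marked at large before each occasion: Mᵢ = Σⱼ<ᵢ (Cⱼ − Rⱼ) → M1=0, M2=554, M3=2400, M4=3317, M5=3661
Σ MᵢCᵢ = 0·554 + 554·1982 + 2400·1309 + 3317·586 + 3661·873 = 0 + 1098028 + 3141600 + 1943762 + 3196053 = 9379443
Σ Rᵢ = 0 + 136 + 392 + 242 + 399 = 1169
N̂ = 9379443 / 1169 ≈ 8023.48 → 8023

N ≈ 8023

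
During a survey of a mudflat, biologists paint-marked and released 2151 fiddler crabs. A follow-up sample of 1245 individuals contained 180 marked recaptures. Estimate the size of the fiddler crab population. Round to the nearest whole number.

N ≈ 14,878

The marked fraction in the recapture sample should equal the marked fraction in the population: 180/1245 = 2151/N.
N = (2151 × 1245) / 180 = 2677995 / 180 ≈ 14877.8 → 14878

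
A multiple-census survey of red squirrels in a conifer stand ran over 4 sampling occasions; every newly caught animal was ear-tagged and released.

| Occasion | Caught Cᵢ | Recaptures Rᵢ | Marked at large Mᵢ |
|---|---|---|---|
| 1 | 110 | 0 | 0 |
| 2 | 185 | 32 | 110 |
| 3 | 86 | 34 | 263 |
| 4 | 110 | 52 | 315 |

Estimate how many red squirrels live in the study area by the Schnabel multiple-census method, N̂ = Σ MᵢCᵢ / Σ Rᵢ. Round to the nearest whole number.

Σ MᵢCᵢ = 0·110 + 110·185 + 263·86 + 315·110 = 0 + 20350 + 22618 + 34650 = 77618
Σ Rᵢ = 0 + 32 + 34 + 52 = 118
N̂ = 77618 / 118 ≈ 657.8 → 658

N ≈ 658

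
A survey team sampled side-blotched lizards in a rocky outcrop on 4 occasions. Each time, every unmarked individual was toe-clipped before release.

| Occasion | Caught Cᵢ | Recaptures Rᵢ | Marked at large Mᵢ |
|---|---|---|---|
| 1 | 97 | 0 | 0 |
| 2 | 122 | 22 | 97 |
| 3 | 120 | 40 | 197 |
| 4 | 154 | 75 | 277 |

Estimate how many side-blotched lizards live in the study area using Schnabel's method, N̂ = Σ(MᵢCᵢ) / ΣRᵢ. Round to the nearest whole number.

N ≈ 570

Σ MᵢCᵢ = 0·97 + 97·122 + 197·120 + 277·154 = 0 + 11834 + 23640 + 42658 = 78132
Σ Rᵢ = 0 + 22 + 40 + 75 = 137
N̂ = 78132 / 137 ≈ 570.3 → 570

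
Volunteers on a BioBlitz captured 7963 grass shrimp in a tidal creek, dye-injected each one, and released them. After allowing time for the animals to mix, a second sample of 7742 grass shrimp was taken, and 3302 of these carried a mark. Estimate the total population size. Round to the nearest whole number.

If marked individuals mix randomly, R/C ≈ M/N, giving N ≈ M·C/R.
N = (7963 × 7742) / 3302 = 61649546 / 3302 ≈ 18670.4 → 18670

N ≈ 18,670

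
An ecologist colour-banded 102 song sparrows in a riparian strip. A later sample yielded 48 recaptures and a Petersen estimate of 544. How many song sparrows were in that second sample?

From N = M·C/R: C = N·R / M = 544·48 / 102 = 26112 / 102 = 256.

C = 256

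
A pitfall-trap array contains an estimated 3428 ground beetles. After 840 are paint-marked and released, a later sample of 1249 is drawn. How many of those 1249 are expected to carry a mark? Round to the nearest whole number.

The marked fraction of the population is 840/3428, so in a sample of 1249 expect C·(M/N) marked.
E[R] = 840 × 1249 / 3428 = 1049160 / 3428 ≈ 306.1 → 306

expected recaptures ≈ 306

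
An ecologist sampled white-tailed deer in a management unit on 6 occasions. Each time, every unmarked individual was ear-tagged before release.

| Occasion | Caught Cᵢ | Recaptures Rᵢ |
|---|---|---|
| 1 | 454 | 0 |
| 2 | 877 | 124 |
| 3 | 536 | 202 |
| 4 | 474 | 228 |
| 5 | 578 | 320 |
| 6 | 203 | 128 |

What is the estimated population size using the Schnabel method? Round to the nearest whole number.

Marked at large before each occasion: Mᵢ = Σⱼ<ᵢ (Cⱼ − Rⱼ) → M1=0, M2=454, M3=1207, M4=1541, M5=1787, M6=2045
Σ MᵢCᵢ = 0·454 + 454·877 + 1207·536 + 1541·474 + 1787·578 + 2045·203 = 0 + 398158 + 646952 + 730434 + 1032886 + 415135 = 3223565
Σ Rᵢ = 0 + 124 + 202 + 228 + 320 + 128 = 1002
N̂ = 3223565 / 1002 ≈ 3217.1 → 3217

N ≈ 3217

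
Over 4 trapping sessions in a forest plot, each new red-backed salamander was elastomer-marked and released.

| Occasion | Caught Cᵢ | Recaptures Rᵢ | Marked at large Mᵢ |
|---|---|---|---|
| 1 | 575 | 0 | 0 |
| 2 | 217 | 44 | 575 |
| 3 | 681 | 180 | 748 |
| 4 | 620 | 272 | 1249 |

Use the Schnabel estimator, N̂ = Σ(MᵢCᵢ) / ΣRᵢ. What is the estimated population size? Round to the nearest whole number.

Σ MᵢCᵢ = 0·575 + 575·217 + 748·681 + 1249·620 = 0 + 124775 + 509388 + 774380 = 1408543
Σ Rᵢ = 0 + 44 + 180 + 272 = 496
N̂ = 1408543 / 496 ≈ 2839.8 → 2840

N ≈ 2840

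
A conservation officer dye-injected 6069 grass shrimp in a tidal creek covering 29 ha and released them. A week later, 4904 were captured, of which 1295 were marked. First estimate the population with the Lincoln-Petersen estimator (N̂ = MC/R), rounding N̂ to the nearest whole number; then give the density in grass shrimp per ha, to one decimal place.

N̂ = 6069·4904/1295 = 29762376/1295 ≈ 22982.5 → 22983
Density = N̂ / area = 22983 / 29 ≈ 792.52 → 792.5 per ha

density ≈ 792.5 grass shrimp per ha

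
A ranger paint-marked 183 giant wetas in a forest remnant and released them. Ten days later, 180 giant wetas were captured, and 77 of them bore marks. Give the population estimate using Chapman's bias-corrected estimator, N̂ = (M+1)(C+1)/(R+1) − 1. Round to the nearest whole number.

N̂ = (183+1)(180+1)/(77+1) − 1 = 184·181/78 − 1
= 33304/78 − 1 ≈ 427.0 − 1 ≈ 426.0 → 426

N ≈ 426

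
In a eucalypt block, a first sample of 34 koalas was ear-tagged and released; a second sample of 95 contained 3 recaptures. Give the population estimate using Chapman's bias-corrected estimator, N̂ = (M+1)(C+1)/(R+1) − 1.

N̂ = (34+1)(95+1)/(3+1) − 1 = 35·96/4 − 1
= 3360/4 − 1 = 840 − 1 = 839

N = 839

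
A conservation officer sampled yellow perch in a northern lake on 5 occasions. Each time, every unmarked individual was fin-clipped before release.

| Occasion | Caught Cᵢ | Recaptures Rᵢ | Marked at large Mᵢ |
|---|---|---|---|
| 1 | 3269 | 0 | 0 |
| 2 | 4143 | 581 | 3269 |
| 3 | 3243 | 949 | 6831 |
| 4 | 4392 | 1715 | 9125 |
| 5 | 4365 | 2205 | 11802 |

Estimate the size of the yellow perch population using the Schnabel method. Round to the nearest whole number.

N ≈ 23,356

Σ MᵢCᵢ = 0·3269 + 3269·4143 + 6831·3243 + 9125·4392 + 11802·4365 = 0 + 13543467 + 22152933 + 40077000 + 51515730 = 127289130
Σ Rᵢ = 0 + 581 + 949 + 1715 + 2205 = 5450
N̂ = 127289130 / 5450 ≈ 23355.8 → 23356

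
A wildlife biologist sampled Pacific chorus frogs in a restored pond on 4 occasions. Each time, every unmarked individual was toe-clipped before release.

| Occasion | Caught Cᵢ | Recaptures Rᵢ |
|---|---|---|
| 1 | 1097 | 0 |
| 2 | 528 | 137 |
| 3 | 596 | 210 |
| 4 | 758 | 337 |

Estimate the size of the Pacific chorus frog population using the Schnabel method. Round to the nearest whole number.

N ≈ 4220

Marked at large before each occasion: Mᵢ = Σⱼ<ᵢ (Cⱼ − Rⱼ) → M1=0, M2=1097, M3=1488, M4=1874
Σ MᵢCᵢ = 0·1097 + 1097·528 + 1488·596 + 1874·758 = 0 + 579216 + 886848 + 1420492 = 2886556
Σ Rᵢ = 0 + 137 + 210 + 337 = 684
N̂ = 2886556 / 684 ≈ 4220.1 → 4220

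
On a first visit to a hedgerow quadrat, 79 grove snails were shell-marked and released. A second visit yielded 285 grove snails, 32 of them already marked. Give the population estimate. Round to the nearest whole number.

N ≈ 704

Lincoln-Petersen assumes M/N = R/C, so N = M·C / R.
N = (79 × 285) / 32 = 22515 / 32 ≈ 703.6 → 704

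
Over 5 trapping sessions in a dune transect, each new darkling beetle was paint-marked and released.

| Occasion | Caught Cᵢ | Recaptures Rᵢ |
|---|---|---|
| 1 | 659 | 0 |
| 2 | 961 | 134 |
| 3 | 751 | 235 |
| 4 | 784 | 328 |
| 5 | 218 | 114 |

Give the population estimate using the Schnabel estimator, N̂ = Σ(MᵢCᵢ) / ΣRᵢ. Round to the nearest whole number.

Marked at large before each occasion: Mᵢ = Σⱼ<ᵢ (Cⱼ − Rⱼ) → M1=0, M2=659, M3=1486, M4=2002, M5=2458
Σ MᵢCᵢ = 0·659 + 659·961 + 1486·751 + 2002·784 + 2458·218 = 0 + 633299 + 1115986 + 1569568 + 535844 = 3854697
Σ Rᵢ = 0 + 134 + 235 + 328 + 114 = 811
N̂ = 3854697 / 811 ≈ 4753.0 → 4753

N ≈ 4753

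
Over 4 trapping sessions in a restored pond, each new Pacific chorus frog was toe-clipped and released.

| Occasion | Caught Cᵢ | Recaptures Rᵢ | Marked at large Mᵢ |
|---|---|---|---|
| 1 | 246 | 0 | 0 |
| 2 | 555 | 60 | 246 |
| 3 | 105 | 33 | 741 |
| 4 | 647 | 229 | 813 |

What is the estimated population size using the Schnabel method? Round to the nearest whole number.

Σ MᵢCᵢ = 0·246 + 246·555 + 741·105 + 813·647 = 0 + 136530 + 77805 + 526011 = 740346
Σ Rᵢ = 0 + 60 + 33 + 229 = 322
N̂ = 740346 / 322 ≈ 2299.2 → 2299

N ≈ 2299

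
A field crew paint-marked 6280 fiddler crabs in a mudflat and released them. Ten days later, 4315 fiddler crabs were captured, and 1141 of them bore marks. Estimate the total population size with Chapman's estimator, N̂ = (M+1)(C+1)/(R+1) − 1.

N̂ = (6280+1)(4315+1)/(1141+1) − 1 = 6281·4316/1142 − 1
= 27108796/1142 − 1 = 23738 − 1 = 23737

N = 23,737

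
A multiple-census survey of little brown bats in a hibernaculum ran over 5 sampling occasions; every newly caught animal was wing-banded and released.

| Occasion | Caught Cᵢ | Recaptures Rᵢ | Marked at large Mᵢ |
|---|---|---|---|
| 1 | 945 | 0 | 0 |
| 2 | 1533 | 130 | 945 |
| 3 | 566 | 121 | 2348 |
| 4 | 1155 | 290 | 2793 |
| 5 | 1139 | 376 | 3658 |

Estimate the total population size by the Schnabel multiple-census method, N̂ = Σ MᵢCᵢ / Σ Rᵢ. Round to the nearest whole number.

N ≈ 11,091

Σ MᵢCᵢ = 0·945 + 945·1533 + 2348·566 + 2793·1155 + 3658·1139 = 0 + 1448685 + 1328968 + 3225915 + 4166462 = 10170030
Σ Rᵢ = 0 + 130 + 121 + 290 + 376 = 917
N̂ = 10170030 / 917 ≈ 11090.5 → 11091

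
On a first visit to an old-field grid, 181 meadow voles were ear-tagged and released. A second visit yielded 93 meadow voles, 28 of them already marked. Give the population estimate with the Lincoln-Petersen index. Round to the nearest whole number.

If marked individuals mix randomly, R/C ≈ M/N, giving N ≈ M·C/R.
N = (181 × 93) / 28 = 16833 / 28 ≈ 601.2 → 601

N ≈ 601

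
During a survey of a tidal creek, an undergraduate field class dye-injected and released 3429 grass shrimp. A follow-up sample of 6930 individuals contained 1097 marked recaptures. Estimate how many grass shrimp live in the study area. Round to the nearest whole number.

If marked individuals mix randomly, R/C ≈ M/N, giving N ≈ M·C/R.
N = (3429 × 6930) / 1097 = 23762970 / 1097 ≈ 21661.8 → 21662

N ≈ 21,662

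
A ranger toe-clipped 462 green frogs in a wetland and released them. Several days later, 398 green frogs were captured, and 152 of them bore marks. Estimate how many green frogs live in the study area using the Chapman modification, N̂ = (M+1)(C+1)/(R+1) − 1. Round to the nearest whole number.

N̂ = (462+1)(398+1)/(152+1) − 1 = 463·399/153 − 1
= 184737/153 − 1 ≈ 1207.4 − 1 ≈ 1206.4 → 1206

N ≈ 1206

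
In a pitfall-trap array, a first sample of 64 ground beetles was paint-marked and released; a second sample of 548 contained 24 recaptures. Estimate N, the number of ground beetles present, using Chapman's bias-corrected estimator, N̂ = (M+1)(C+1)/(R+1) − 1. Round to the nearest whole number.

N ≈ 1426

N̂ = (64+1)(548+1)/(24+1) − 1 = 65·549/25 − 1
= 35685/25 − 1 ≈ 1427.4 − 1 ≈ 1426.4 → 1426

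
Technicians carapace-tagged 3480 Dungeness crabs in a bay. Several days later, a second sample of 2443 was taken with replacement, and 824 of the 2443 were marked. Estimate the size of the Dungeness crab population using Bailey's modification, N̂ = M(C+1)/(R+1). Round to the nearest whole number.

N ≈ 10,309

N̂ = 3480·(2443+1)/(824+1) = 3480·2444/825 = 8505120/825 ≈ 10309.2 → 10309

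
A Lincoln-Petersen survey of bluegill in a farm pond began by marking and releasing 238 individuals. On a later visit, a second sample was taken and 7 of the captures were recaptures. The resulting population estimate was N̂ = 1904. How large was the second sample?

From N = M·C/R: C = N·R / M = 1904·7 / 238 = 13328 / 238 = 56.

C = 56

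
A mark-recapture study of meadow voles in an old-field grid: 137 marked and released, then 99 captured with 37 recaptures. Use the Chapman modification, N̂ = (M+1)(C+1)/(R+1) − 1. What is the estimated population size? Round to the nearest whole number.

N ≈ 362

N̂ = (137+1)(99+1)/(37+1) − 1 = 138·100/38 − 1
= 13800/38 − 1 ≈ 363.2 − 1 ≈ 362.2 → 362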